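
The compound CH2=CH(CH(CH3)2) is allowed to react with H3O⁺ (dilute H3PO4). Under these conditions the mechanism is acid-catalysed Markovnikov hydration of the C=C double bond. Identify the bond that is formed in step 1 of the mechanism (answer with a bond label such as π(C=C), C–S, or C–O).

Step 1: The π electrons of the C=C bond attack a proton of H3O⁺; Markovnikov addition places the new C–H on the less-substituted alkene carbon, so the positive charge ends up on the more-substituted carbon — a secondary carbocation. H2O is released.
The bond formed in this step is the C–H bond.

C–H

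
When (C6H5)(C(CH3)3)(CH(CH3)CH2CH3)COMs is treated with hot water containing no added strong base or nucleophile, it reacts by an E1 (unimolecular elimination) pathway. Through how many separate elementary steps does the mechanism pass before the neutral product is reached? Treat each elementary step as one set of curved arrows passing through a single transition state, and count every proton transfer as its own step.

2

Step 1: Ionisation: the C–O σ-bond cleaves heterolytically; both bonding electrons depart with MsO⁻, leaving a tertiary carbocation at the α-carbon.
(No 1,2-shift: no single shift to an adjacent carbon would give a more stable cation.)
Step 2: A weak base (a water molecule from the solvent) removes a proton from a carbon adjacent to the cationic centre; the electrons of that C–H bond become the new π(C=C) bond, giving the alkene.
Total: 2 elementary steps.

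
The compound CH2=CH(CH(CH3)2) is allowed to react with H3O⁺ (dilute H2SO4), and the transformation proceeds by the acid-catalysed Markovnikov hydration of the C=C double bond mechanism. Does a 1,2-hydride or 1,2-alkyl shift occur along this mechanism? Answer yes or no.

The first-formed carbocation is secondary.
The adjacent isopropyl carbon already bears 2 other carbon substituents and has a hydrogen to migrate; after a 1,2-hydride shift from that carbon the positive charge sits on a tertiary centre.
Tertiary is more stable than secondary, so the shift occurs.

yes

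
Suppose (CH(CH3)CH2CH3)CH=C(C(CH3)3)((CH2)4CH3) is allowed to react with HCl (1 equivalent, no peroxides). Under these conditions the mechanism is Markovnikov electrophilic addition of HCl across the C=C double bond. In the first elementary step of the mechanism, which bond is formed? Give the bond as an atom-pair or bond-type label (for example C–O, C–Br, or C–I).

Step 1: The π electrons of the C=C bond attack a proton of HCl; Markovnikov addition places the new C–H on the less-substituted alkene carbon, so the positive charge ends up on the more-substituted carbon — a tertiary carbocation. The H–Cl bond breaks heterolytically, releasing Cl⁻.
The bond formed in this step is the C–H bond.

C–H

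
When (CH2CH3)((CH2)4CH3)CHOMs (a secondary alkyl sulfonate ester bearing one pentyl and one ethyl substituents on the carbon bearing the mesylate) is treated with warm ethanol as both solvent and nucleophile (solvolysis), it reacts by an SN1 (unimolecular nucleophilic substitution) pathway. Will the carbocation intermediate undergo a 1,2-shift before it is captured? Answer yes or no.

no

The first-formed carbocation is secondary.
No single 1,2-shift to an adjacent carbon would produce a more-substituted cation than the one already present, so no rearrangement occurs.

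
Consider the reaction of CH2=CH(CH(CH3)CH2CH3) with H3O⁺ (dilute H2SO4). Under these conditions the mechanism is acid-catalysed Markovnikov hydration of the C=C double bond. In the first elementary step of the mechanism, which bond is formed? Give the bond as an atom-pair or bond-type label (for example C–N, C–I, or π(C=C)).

Step 1: Electrophilic addition begins with the π(C=C) electrons forming a bond to the proton of H3O⁺. Following Markovnikov's rule, the resulting cation is secondary. H2O is released.
The bond formed in this step is the C–H bond.

C–H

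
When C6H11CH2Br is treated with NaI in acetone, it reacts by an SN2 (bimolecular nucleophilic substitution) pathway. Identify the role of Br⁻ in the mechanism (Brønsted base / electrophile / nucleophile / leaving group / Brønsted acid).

Step 1: I⁻ attacks the back face of the α-carbon while Br⁻ departs with the C–Br bonding pair — a single concerted displacement through a pentacoordinate transition state.
Br⁻ departs with both electrons of the breaking σ-bond — that is the definition of a leaving group.

leaving group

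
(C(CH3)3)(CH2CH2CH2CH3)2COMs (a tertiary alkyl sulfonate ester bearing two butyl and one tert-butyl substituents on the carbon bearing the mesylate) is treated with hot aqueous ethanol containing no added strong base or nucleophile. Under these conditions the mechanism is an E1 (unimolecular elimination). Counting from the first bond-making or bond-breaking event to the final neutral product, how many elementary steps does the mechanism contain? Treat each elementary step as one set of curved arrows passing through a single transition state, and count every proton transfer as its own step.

2

Step 1: The C–O bond breaks with both electrons going to the mesylate; MsO⁻ leaves and a tertiary carbocation remains.
(No 1,2-shift: no single shift to an adjacent carbon would give a more stable cation.)
Step 2: Loss of a β-proton to a water (or ethanol) molecule of the solvent: the C–H bonding pair collapses toward the cationic carbon to form the C=C π bond, yielding the alkene.
Total: 2 elementary steps.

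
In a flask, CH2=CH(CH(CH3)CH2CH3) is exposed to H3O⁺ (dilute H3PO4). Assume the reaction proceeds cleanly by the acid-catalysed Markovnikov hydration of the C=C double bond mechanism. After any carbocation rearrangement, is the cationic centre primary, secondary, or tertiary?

tertiary

Step 1: Electrophilic addition begins with the π(C=C) electrons forming a bond to the proton of H3O⁺. Following Markovnikov's rule, the resulting cation is secondary. H2O is released.
Step 2: A 1,2-hydride shift from the adjacent sec-butyl carbon moves the positive charge from the secondary centre to an adjacent carbon, generating a more stable tertiary carbocation.
The cation rearranges from secondary to tertiary via a 1,2-hydride shift from the adjacent sec-butyl carbon; the tertiary cation is what reacts next.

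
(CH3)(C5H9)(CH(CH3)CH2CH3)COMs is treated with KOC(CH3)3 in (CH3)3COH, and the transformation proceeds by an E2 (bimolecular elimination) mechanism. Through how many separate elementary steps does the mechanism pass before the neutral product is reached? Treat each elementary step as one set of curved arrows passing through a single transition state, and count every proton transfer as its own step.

Step 1: Concerted anti-periplanar elimination: (CH3)3CO⁻ abstracts a β-H while MsO⁻ leaves, and the C–H electrons become the new C=C π bond — all in a single transition state.
Total: 1 elementary step.

1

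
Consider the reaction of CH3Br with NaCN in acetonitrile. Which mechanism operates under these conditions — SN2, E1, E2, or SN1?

SN2

Conditions: a methyl substrate with a strong nucleophile in the polar aprotic solvent acetonitrile.
These conditions are the textbook signature of the SN2 pathway.
An unhindered substrate with a strong nucleophile in a polar aprotic solvent favours one-step backside displacement.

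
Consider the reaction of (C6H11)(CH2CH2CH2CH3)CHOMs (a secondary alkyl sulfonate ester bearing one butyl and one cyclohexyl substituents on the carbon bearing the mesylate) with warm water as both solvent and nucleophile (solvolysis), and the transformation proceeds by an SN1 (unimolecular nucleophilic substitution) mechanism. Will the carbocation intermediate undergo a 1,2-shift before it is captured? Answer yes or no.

The first-formed carbocation is secondary.
The adjacent cyclohexyl carbon already bears 2 other carbon substituents and has a hydrogen to migrate; after a 1,2-hydride shift from that carbon the positive charge sits on a tertiary centre.
Tertiary is more stable than secondary, so the shift occurs.

yes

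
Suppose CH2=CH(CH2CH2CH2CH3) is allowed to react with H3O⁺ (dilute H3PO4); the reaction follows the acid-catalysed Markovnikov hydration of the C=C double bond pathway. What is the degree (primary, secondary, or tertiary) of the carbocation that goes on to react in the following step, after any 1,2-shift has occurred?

secondary

Step 1: Electrophilic addition begins with the π(C=C) electrons forming a bond to the proton of H3O⁺. Following Markovnikov's rule, the resulting cation is secondary. H2O is released.
No single 1,2-shift to an adjacent carbon would give a more-substituted cation, so no rearrangement occurs.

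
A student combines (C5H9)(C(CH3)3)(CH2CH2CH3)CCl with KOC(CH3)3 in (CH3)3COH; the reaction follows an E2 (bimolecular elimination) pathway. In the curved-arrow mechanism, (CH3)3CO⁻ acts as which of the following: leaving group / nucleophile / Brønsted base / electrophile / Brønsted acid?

Brønsted base

Step 1: Concerted anti-periplanar elimination: (CH3)3CO⁻ abstracts a β-H while Cl⁻ leaves, and the C–H electrons become the new C=C π bond — all in a single transition state.
(CH3)3CO⁻ accepts a proton in a proton-transfer step — a Brønsted base.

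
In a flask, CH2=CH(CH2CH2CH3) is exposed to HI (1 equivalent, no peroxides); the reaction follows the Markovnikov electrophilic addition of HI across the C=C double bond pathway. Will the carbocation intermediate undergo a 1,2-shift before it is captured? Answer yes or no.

no

The first-formed carbocation is secondary.
No single 1,2-shift to an adjacent carbon would produce a more-substituted cation than the one already present, so no rearrangement occurs.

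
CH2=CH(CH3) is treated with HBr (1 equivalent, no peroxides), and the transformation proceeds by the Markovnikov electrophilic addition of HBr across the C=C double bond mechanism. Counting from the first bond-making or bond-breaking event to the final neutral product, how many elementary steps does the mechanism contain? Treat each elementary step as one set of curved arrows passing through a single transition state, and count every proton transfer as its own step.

2

Step 1: Protonation of the alkene by HBr: the π bond acts as the nucleophile and picks up H⁺, giving the more stable (Markovnikov) secondary carbocation. The H–Br bond breaks heterolytically, releasing Br⁻.
(No 1,2-shift: no single shift to an adjacent carbon would give a more stable cation.)
Step 2: The Br⁻ anion donates a lone pair to the carbocation, forming the new C–Br σ-bond and giving the neutral alkyl halide.
Total: 2 elementary steps.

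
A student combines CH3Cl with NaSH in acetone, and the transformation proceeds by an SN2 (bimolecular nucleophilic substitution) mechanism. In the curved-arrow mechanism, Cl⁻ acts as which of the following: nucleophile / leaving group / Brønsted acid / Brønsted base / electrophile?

leaving group

Step 1: Backside attack by HS⁻ on the carbon bearing the chloride: the new C–S bond forms as the C–Cl bond breaks, with Walden inversion at carbon.
Cl⁻ departs with both electrons of the breaking σ-bond — that is the definition of a leaving group.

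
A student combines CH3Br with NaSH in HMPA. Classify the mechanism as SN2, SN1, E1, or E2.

SN2

Conditions: a methyl substrate with a strong nucleophile in the polar aprotic solvent HMPA.
These conditions are the textbook signature of the SN2 pathway.
An unhindered substrate with a strong nucleophile in a polar aprotic solvent favours one-step backside displacement.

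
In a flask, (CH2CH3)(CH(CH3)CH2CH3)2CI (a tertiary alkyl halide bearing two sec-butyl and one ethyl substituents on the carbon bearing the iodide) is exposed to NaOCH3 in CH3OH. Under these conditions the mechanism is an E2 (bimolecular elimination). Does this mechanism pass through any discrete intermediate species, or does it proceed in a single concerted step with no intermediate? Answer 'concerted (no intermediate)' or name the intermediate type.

In one step, CH3O⁻ pulls off a β-proton, the C–I bond cleaves, and a C=C double bond forms between the α- and β-carbons (E2, anti elimination).
All bond changes occur in one transition state; no discrete intermediate is formed.

concerted (no intermediate)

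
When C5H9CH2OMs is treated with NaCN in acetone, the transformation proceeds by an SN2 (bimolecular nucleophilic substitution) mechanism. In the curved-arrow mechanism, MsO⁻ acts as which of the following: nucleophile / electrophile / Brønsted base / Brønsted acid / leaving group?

leaving group

Step 1: CN⁻ attacks the back face of the α-carbon while MsO⁻ departs with the C–O bonding pair — a single concerted displacement through a pentacoordinate transition state.
MsO⁻ departs with both electrons of the breaking σ-bond — that is the definition of a leaving group.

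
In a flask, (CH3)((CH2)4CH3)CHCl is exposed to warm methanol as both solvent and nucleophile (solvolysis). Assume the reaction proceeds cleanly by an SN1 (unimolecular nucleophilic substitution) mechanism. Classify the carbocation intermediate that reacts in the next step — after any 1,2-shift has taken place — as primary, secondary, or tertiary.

secondary

Step 1: Unassisted departure of Cl⁻ (taking the C–Cl bonding pair) generates a secondary carbocation.
No single 1,2-shift to an adjacent carbon would give a more-substituted cation, so no rearrangement occurs.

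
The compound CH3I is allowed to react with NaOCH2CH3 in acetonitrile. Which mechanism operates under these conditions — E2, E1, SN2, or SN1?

Conditions: a methyl substrate with a strong nucleophile in the polar aprotic solvent acetonitrile.
These conditions are the textbook signature of the SN2 pathway.
An unhindered substrate with a strong nucleophile in a polar aprotic solvent favours one-step backside displacement.

SN2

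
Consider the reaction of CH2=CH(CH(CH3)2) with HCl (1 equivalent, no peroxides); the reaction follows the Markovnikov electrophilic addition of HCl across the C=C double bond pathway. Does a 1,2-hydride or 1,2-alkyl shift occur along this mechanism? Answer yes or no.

The first-formed carbocation is secondary.
The adjacent isopropyl carbon already bears 2 other carbon substituents and has a hydrogen to migrate; after a 1,2-hydride shift from that carbon the positive charge sits on a tertiary centre.
Tertiary is more stable than secondary, so the shift occurs.

yes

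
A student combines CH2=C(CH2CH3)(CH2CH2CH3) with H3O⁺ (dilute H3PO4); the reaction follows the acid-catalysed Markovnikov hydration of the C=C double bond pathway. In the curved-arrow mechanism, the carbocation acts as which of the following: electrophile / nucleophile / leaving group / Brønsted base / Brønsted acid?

electrophile

Step 2: A lone pair on the oxygen of H2O attacks the carbocation, forming a C–O bond and an oxonium ion (a protonated alcohol).
The carbocation accepts an electron pair into an empty or π* orbital — it is the electrophile.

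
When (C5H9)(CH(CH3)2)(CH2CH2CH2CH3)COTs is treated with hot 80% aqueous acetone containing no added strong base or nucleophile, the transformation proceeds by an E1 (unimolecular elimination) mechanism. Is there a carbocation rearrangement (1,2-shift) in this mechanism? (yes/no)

no

The first-formed carbocation is tertiary.
No single 1,2-shift to an adjacent carbon would produce a more-substituted cation than the one already present, so no rearrangement occurs.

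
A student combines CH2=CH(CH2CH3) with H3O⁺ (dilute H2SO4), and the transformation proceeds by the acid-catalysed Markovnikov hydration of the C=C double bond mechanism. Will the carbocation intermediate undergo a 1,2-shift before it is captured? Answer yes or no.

The first-formed carbocation is secondary.
No single 1,2-shift to an adjacent carbon would produce a more-substituted cation than the one already present, so no rearrangement occurs.

no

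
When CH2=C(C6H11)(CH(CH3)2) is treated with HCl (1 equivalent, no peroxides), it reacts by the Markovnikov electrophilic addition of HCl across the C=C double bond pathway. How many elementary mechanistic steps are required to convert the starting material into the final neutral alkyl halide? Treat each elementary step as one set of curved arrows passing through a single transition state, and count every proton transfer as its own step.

Step 1: Protonation of the alkene by HCl: the π bond acts as the nucleophile and picks up H⁺, giving the more stable (Markovnikov) tertiary carbocation. The H–Cl bond breaks heterolytically, releasing Cl⁻.
(No 1,2-shift: no single shift to an adjacent carbon would give a more stable cation.)
Step 2: The Cl⁻ anion donates a lone pair to the carbocation, forming the new C–Cl σ-bond and giving the neutral alkyl halide.
Total: 2 elementary steps.

2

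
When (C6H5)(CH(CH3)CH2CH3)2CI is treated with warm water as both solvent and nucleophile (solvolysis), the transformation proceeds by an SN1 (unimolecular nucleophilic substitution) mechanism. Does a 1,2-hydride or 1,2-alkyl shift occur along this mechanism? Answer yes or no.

no

The first-formed carbocation is tertiary.
No single 1,2-shift to an adjacent carbon would produce a more-substituted cation than the one already present, so no rearrangement occurs.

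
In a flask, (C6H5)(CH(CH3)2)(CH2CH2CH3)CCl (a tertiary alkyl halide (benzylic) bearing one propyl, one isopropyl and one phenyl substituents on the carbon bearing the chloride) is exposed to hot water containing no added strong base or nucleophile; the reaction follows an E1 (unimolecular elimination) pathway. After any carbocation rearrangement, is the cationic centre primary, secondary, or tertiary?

tertiary

Step 1: Ionisation: the C–Cl σ-bond cleaves heterolytically; both bonding electrons depart with Cl⁻, leaving a tertiary carbocation at the α-carbon.
No single 1,2-shift to an adjacent carbon would give a more-substituted cation, so no rearrangement occurs.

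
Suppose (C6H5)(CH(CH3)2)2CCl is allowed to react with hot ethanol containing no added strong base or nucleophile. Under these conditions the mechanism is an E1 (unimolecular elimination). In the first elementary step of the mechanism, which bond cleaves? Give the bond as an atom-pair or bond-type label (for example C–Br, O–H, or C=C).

Step 1: Ionisation: the C–Cl σ-bond cleaves heterolytically; both bonding electrons depart with Cl⁻, leaving a tertiary carbocation at the α-carbon.
The bond broken in this step is the C–Cl bond.

C–Cl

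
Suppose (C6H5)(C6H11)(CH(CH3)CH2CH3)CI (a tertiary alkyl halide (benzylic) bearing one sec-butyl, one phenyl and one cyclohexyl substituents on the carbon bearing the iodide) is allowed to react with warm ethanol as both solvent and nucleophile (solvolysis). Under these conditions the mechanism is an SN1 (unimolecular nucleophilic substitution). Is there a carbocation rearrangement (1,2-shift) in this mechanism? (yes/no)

The first-formed carbocation is tertiary.
No single 1,2-shift to an adjacent carbon would produce a more-substituted cation than the one already present, so no rearrangement occurs.

no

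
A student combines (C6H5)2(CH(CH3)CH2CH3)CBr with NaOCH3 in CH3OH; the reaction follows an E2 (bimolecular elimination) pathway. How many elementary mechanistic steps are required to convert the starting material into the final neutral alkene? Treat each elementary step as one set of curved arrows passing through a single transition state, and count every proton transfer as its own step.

Step 1: In one step, CH3O⁻ pulls off a β-proton, the C–Br bond cleaves, and a C=C double bond forms between the α- and β-carbons (E2, anti elimination).
Total: 1 elementary step.

1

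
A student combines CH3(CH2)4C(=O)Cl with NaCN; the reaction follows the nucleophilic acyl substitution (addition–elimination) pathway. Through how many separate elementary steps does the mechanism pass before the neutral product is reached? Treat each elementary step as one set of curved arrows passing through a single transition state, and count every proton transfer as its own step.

2

Step 1: A lone pair on the C of CN⁻ attacks the electrophilic acyl carbon; the π(C=O) electrons move onto oxygen, giving a tetrahedral intermediate.
Step 2: Elimination step: re-formation of the carbonyl π bond drives out Cl⁻, giving the new acyl compound.
Total: 2 elementary steps.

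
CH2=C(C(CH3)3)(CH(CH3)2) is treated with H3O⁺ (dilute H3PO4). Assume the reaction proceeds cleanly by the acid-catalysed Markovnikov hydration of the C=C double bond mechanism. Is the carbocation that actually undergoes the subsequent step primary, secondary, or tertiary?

Step 1: The π electrons of the C=C bond attack a proton of H3O⁺; Markovnikov addition places the new C–H on the less-substituted alkene carbon, so the positive charge ends up on the more-substituted carbon — a tertiary carbocation. H2O is released.
No single 1,2-shift to an adjacent carbon would give a more-substituted cation, so no rearrangement occurs.

tertiary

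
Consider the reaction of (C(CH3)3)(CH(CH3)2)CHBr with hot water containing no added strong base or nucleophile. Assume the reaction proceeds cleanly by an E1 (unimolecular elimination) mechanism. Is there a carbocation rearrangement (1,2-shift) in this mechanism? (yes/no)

yes

The first-formed carbocation is secondary.
The adjacent isopropyl carbon already bears 2 other carbon substituents and has a hydrogen to migrate; after a 1,2-hydride shift from that carbon the positive charge sits on a tertiary centre.
Tertiary is more stable than secondary, so the shift occurs.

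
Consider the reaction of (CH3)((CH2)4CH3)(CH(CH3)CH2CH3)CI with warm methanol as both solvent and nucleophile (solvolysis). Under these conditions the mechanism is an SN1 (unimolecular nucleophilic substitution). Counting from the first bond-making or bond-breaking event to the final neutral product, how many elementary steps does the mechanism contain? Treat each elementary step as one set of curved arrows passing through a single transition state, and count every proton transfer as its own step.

3

Step 1: Unassisted departure of I⁻ (taking the C–I bonding pair) generates a tertiary carbocation.
(No 1,2-shift: no single shift to an adjacent carbon would give a more stable cation.)
Step 2: A lone pair on the oxygen of CH3OH attacks the carbocation, forming a new C–O σ-bond and an oxonium ion.
Step 3: Proton transfer from the O–H of the oxonium ion to a solvent molecule delivers the neutral ether.
Total: 3 elementary steps.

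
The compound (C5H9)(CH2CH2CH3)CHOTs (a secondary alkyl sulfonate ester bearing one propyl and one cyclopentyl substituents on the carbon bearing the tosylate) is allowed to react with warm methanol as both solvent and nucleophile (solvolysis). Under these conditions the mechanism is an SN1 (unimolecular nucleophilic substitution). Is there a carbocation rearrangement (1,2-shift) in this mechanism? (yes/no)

The first-formed carbocation is secondary.
The adjacent cyclopentyl carbon already bears 2 other carbon substituents and has a hydrogen to migrate; after a 1,2-hydride shift from that carbon the positive charge sits on a tertiary centre.
Tertiary is more stable than secondary, so the shift occurs.

yes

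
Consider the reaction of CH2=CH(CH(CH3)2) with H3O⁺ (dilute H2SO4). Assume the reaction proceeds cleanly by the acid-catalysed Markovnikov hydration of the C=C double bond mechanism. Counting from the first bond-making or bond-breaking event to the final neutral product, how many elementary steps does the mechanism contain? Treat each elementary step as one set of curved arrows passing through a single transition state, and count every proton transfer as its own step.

Step 1: Electrophilic addition begins with the π(C=C) electrons forming a bond to the proton of H3O⁺. Following Markovnikov's rule, the resulting cation is secondary. H2O is released.
Step 2: A 1,2-hydride shift from the adjacent isopropyl carbon moves the positive charge from the secondary centre to an adjacent carbon, generating a more stable tertiary carbocation.
Step 3: A lone pair on the oxygen of H2O attacks the carbocation, forming a C–O bond and an oxonium ion (a protonated alcohol).
Step 4: H2O removes a proton from the oxonium oxygen, regenerating H3O⁺ and giving the neutral alcohol.
Total: 4 elementary steps.

4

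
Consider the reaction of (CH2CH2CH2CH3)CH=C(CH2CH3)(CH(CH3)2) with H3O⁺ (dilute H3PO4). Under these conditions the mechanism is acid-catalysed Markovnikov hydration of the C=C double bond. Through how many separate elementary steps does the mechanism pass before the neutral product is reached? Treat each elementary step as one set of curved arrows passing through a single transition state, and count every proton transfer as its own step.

3

Step 1: The π electrons of the C=C bond attack a proton of H3O⁺; Markovnikov addition places the new C–H on the less-substituted alkene carbon, so the positive charge ends up on the more-substituted carbon — a tertiary carbocation. H2O is released.
(No 1,2-shift: no single shift to an adjacent carbon would give a more stable cation.)
Step 2: Water acts as the nucleophile: an oxygen lone pair bonds to the cationic carbon, giving an oxonium-ion intermediate.
Step 3: H2O removes a proton from the oxonium oxygen, regenerating H3O⁺ and giving the neutral alcohol.
Total: 3 elementary steps.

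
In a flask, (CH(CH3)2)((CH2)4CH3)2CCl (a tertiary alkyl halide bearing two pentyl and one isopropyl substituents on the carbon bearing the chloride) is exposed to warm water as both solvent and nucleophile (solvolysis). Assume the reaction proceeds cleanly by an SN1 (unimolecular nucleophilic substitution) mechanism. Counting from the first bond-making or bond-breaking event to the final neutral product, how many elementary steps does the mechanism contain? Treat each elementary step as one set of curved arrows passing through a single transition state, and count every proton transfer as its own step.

Step 1: Rate-determining heterolysis of the C–Cl bond gives Cl⁻ and a tertiary carbocation.
(No 1,2-shift: no single shift to an adjacent carbon would give a more stable cation.)
Step 2: A lone pair on the oxygen of H2O attacks the carbocation, forming a new C–O σ-bond and an oxonium ion.
Step 3: Proton transfer from the O–H of the oxonium ion to a solvent molecule delivers the neutral alcohol.
Total: 3 elementary steps.

3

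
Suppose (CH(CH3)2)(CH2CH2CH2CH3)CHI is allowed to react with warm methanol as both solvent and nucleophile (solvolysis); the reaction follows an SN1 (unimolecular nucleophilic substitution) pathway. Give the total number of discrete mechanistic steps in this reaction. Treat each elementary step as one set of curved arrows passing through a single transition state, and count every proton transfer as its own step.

Step 1: The C–I bond breaks with both electrons going to the iodide; I⁻ leaves and a secondary carbocation remains.
Step 2: Carbocation rearrangement: a 1,2-hydride shift from the adjacent isopropyl carbon converts the initially-formed secondary cation into the more stable tertiary cation.
Step 3: Nucleophilic capture: the oxygen of CH3OH bonds to the cationic carbon, producing an oxonium-ion intermediate.
Step 4: Proton transfer from the O–H of the oxonium ion to a solvent molecule delivers the neutral ether.
Total: 4 elementary steps.

4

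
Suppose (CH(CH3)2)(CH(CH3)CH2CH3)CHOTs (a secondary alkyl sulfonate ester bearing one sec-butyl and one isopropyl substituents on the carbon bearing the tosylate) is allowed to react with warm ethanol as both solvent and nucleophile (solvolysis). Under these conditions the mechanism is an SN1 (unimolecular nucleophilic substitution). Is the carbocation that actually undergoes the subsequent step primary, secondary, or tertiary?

Step 1: Ionisation: the C–O σ-bond cleaves heterolytically; both bonding electrons depart with TsO⁻, leaving a secondary carbocation at the α-carbon.
Step 2: Carbocation rearrangement: a 1,2-hydride shift from the adjacent sec-butyl carbon converts the initially-formed secondary cation into the more stable tertiary cation.
The cation rearranges from secondary to tertiary via a 1,2-hydride shift from the adjacent sec-butyl carbon; the tertiary cation is what reacts next.

tertiary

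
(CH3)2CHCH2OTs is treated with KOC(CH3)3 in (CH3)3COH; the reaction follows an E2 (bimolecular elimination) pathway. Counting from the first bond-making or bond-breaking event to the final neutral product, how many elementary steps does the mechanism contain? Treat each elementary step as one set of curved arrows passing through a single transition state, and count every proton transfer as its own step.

1

Step 1: In one step, (CH3)3CO⁻ pulls off a β-proton, the C–O bond cleaves, and a C=C double bond forms between the α- and β-carbons (E2, anti elimination).
Total: 1 elementary step.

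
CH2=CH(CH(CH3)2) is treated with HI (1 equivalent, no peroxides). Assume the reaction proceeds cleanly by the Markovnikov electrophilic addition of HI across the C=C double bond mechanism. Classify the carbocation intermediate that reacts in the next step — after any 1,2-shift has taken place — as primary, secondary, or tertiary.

Step 1: Protonation of the alkene by HI: the π bond acts as the nucleophile and picks up H⁺, giving the more stable (Markovnikov) secondary carbocation. The H–I bond breaks heterolytically, releasing I⁻.
Step 2: Carbocation rearrangement: a 1,2-hydride shift from the adjacent isopropyl carbon converts the initially-formed secondary cation into the more stable tertiary cation.
The cation rearranges from secondary to tertiary via a 1,2-hydride shift from the adjacent isopropyl carbon; the tertiary cation is what reacts next.

tertiary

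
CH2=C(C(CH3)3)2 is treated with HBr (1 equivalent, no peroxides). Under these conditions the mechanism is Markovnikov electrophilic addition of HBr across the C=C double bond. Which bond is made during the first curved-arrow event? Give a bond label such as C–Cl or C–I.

C–H

Step 1: Electrophilic addition begins with the π(C=C) electrons forming a bond to the proton of HBr. Following Markovnikov's rule, the resulting cation is tertiary. The H–Br bond breaks heterolytically, releasing Br⁻.
The bond formed in this step is the C–H bond.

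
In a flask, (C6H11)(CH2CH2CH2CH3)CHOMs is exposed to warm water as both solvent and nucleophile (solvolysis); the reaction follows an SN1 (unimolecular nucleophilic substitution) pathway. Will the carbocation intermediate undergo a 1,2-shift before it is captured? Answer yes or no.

The first-formed carbocation is secondary.
The adjacent cyclohexyl carbon already bears 2 other carbon substituents and has a hydrogen to migrate; after a 1,2-hydride shift from that carbon the positive charge sits on a tertiary centre.
Tertiary is more stable than secondary, so the shift occurs.

yes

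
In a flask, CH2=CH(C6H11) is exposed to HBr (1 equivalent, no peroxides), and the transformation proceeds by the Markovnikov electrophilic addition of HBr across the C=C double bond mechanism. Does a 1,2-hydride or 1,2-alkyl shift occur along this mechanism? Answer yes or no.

yes

The first-formed carbocation is secondary.
The adjacent cyclohexyl carbon already bears 2 other carbon substituents and has a hydrogen to migrate; after a 1,2-hydride shift from that carbon the positive charge sits on a tertiary centre.
Tertiary is more stable than secondary, so the shift occurs.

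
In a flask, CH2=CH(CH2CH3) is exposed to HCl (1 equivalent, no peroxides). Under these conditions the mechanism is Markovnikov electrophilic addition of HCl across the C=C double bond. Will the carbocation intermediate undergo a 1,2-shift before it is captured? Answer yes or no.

no

The first-formed carbocation is secondary.
No single 1,2-shift to an adjacent carbon would produce a more-substituted cation than the one already present, so no rearrangement occurs.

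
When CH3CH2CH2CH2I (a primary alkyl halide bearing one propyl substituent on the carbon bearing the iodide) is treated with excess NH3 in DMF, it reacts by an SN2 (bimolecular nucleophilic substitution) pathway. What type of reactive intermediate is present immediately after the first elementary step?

ammonium ion

Step 1: A lone pair on the N of NH3 attacks the α-carbon from the back side while the C–I bond breaks; both bonding electrons leave with I⁻. The product of this concerted step is an alkylammonium ion.
After step 1 the species present is an ammonium ion.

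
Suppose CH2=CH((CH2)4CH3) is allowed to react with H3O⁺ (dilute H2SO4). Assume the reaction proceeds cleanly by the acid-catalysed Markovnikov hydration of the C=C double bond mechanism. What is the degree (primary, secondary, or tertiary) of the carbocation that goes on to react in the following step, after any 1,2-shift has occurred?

Step 1: Protonation of the alkene by H3O⁺: the π bond acts as the nucleophile and picks up H⁺, giving the more stable (Markovnikov) secondary carbocation. H2O is released.
No single 1,2-shift to an adjacent carbon would give a more-substituted cation, so no rearrangement occurs.

secondary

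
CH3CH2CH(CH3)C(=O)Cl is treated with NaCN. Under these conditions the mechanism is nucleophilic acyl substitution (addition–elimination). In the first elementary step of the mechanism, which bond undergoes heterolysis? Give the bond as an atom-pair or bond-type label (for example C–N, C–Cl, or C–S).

Step 1: CN⁻ adds to the carbonyl carbon; the C=O π electrons shift onto oxygen and a tetrahedral alkoxide intermediate forms.
The bond broken in this step is the π(C=O) bond.

π(C=O)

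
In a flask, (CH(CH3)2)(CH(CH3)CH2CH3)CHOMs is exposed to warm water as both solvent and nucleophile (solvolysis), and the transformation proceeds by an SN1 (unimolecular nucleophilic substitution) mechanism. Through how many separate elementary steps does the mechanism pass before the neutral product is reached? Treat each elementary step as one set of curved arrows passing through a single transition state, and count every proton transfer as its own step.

Step 1: Ionisation: the C–O σ-bond cleaves heterolytically; both bonding electrons depart with MsO⁻, leaving a secondary carbocation at the α-carbon.
Step 2: A hydride (H with its bonding pair) migrates from the adjacent sec-butyl carbon to the cationic centre — a 1,2-hydride shift — upgrading the secondary cation to a tertiary one.
Step 3: H2O donates an oxygen lone pair into the empty p orbital of the cation, giving a protonated alcohol (an oxonium ion).
Step 4: A second solvent molecule removes the proton on oxygen, giving the neutral alcohol product.
Total: 4 elementary steps.

4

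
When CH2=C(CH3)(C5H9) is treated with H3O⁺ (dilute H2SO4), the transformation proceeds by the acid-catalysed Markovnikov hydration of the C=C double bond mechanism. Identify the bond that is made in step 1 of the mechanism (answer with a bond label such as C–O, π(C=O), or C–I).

Step 1: Protonation of the alkene by H3O⁺: the π bond acts as the nucleophile and picks up H⁺, giving the more stable (Markovnikov) tertiary carbocation. H2O is released.
The bond formed in this step is the C–H bond.

C–H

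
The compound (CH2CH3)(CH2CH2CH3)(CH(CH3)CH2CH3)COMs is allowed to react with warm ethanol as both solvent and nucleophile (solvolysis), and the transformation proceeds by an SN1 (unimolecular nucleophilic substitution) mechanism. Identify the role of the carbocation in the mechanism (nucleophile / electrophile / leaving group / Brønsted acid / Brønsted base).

electrophile

Step 2: A lone pair on the oxygen of CH3CH2OH attacks the carbocation, forming a new C–O σ-bond and an oxonium ion.
The carbocation accepts an electron pair into an empty or π* orbital — it is the electrophile.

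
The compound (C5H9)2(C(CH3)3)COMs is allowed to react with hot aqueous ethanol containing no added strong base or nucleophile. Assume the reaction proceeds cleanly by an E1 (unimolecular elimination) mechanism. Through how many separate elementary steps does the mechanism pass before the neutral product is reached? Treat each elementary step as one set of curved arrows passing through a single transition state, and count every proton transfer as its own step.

2

Step 1: Rate-determining heterolysis of the C–O bond gives MsO⁻ and a tertiary carbocation.
(No 1,2-shift: no single shift to an adjacent carbon would give a more stable cation.)
Step 2: Loss of a β-proton to a water (or ethanol) molecule of the solvent: the C–H bonding pair collapses toward the cationic carbon to form the C=C π bond, yielding the alkene.
Total: 2 elementary steps.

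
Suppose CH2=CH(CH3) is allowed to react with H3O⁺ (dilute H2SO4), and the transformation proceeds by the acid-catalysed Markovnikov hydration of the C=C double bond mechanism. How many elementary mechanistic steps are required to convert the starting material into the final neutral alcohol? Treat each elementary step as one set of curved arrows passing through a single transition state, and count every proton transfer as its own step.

Step 1: Protonation of the alkene by H3O⁺: the π bond acts as the nucleophile and picks up H⁺, giving the more stable (Markovnikov) secondary carbocation. H2O is released.
(No 1,2-shift: no single shift to an adjacent carbon would give a more stable cation.)
Step 2: Water acts as the nucleophile: an oxygen lone pair bonds to the cationic carbon, giving an oxonium-ion intermediate.
Step 3: Proton transfer from the O–H of the oxonium ion to H2O completes the catalytic cycle and yields the alcohol.
Total: 3 elementary steps.

3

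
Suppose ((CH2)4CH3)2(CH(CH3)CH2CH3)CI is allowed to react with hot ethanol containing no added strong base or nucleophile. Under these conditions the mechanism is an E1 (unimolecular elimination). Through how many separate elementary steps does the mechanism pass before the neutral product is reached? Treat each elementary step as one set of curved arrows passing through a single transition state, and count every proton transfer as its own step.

2

Step 1: The C–I bond breaks with both electrons going to the iodide; I⁻ leaves and a tertiary carbocation remains.
(No 1,2-shift: no single shift to an adjacent carbon would give a more stable cation.)
Step 2: Loss of a β-proton to an ethanol molecule of the solvent: the C–H bonding pair collapses toward the cationic carbon to form the C=C π bond, yielding the alkene.
Total: 2 elementary steps.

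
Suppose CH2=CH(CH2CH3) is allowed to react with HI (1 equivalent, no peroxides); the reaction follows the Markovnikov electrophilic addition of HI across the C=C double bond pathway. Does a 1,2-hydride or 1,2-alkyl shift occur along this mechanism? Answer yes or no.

no

The first-formed carbocation is secondary.
No single 1,2-shift to an adjacent carbon would produce a more-substituted cation than the one already present, so no rearrangement occurs.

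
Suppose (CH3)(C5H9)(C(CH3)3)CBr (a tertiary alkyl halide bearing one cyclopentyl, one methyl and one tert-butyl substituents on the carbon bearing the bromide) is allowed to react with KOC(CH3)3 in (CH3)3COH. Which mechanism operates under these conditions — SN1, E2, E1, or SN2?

Conditions: a strong/bulky base with a tertiary substrate bearing a β-hydrogen.
These conditions are the textbook signature of the E2 pathway.
A strong (often hindered) base removes a β-H in concert with loss of the leaving group — bimolecular elimination.

E2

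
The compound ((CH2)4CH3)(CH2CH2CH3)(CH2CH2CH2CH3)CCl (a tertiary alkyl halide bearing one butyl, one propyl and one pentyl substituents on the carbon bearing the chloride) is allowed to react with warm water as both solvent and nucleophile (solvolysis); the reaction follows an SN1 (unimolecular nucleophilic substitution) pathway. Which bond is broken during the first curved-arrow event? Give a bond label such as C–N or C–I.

Step 1: The C–Cl bond breaks with both electrons going to the chloride; Cl⁻ leaves and a tertiary carbocation remains.
The bond broken in this step is the C–Cl bond.

C–Cl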